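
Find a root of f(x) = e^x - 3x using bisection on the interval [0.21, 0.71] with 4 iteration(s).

f(x) = e^x - 3x
Initial interval: [0.21, 0.71]

Iteration 1:
  c_1 = (0.210000 + 0.710000)/2 = 0.460000
  f(c_1) = f(0.460000) = 0.204074
  f(a) × f(c) ≥ 0, new interval: [0.460000, 0.710000]
Iteration 2:
  c_2 = (0.460000 + 0.710000)/2 = 0.585000
  f(c_2) = f(0.585000) = 0.039991
  f(a) × f(c) ≥ 0, new interval: [0.585000, 0.710000]
Iteration 3:
  c_3 = (0.585000 + 0.710000)/2 = 0.647500
  f(c_3) = f(0.647500) = -0.031742
  f(a) × f(c) < 0, new interval: [0.585000, 0.647500]
Iteration 4:
  c_4 = (0.585000 + 0.647500)/2 = 0.616250
  f(c_4) = f(0.616250) = 0.003220
  f(a) × f(c) ≥ 0, new interval: [0.616250, 0.647500]

After 4 iteration(s), the approximation is c_4 = 0.616250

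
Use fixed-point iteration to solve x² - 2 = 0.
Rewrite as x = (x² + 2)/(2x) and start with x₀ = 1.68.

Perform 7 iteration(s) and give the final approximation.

Equation: x² - 2 = 0
Fixed-point form: x = (x² + 2)/(2x)
x₀ = 1.68

x_1 = g(1.680000) = 1.435238
x_2 = g(1.435238) = 1.414368
x_3 = g(1.414368) = 1.414214
x_4 = g(1.414214) = 1.414214
x_5 = g(1.414214) = 1.414214
x_6 = g(1.414214) = 1.414214
x_7 = g(1.414214) = 1.414214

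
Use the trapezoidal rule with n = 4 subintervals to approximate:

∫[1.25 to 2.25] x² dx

f(x) = x²
a = 1.25, b = 2.25, n = 4
h = (b - a)/n = 0.250000

Trapezoidal rule: (h/2)[f(x₀) + 2f(x₁) + 2f(x₂) + ... + f(xₙ)]

x_0 = 1.2500, f(x_0) = 1.562500, coefficient = 1
x_1 = 1.5000, f(x_1) = 2.250000, coefficient = 2
x_2 = 1.7500, f(x_2) = 3.062500, coefficient = 2
x_3 = 2.0000, f(x_3) = 4.000000, coefficient = 2
x_4 = 2.2500, f(x_4) = 5.062500, coefficient = 1

I ≈ (0.250000/2) × 25.250000 = 3.156250
Exact value: 3.145833
Error: 0.010417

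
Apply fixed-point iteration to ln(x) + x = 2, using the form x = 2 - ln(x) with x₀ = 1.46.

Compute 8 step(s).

Equation: ln(x) + x = 2
Fixed-point form: x = 2 - ln(x)
x₀ = 1.46

x_1 = g(1.460000) = 1.621564
x_2 = g(1.621564) = 1.516609
x_3 = g(1.516609) = 1.583523
x_4 = g(1.583523) = 1.540348
x_5 = g(1.540348) = 1.567992
x_6 = g(1.567992) = 1.550204
x_7 = g(1.550204) = 1.561613
x_8 = g(1.561613) = 1.554281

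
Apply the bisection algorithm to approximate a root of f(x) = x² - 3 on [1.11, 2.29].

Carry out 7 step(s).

f(x) = x² - 3
Initial interval: [1.11, 2.29]

Iteration 1:
  c_1 = (1.110000 + 2.290000)/2 = 1.700000
  f(c_1) = f(1.700000) = -0.110000
  f(a) × f(c) ≥ 0, new interval: [1.700000, 2.290000]
Iteration 2:
  c_2 = (1.700000 + 2.290000)/2 = 1.995000
  f(c_2) = f(1.995000) = 0.980025
  f(a) × f(c) < 0, new interval: [1.700000, 1.995000]
Iteration 3:
  c_3 = (1.700000 + 1.995000)/2 = 1.847500
  f(c_3) = f(1.847500) = 0.413256
  f(a) × f(c) < 0, new interval: [1.700000, 1.847500]
Iteration 4:
  c_4 = (1.700000 + 1.847500)/2 = 1.773750
  f(c_4) = f(1.773750) = 0.146189
  f(a) × f(c) < 0, new interval: [1.700000, 1.773750]
Iteration 5:
  c_5 = (1.700000 + 1.773750)/2 = 1.736875
  f(c_5) = f(1.736875) = 0.016735
  f(a) × f(c) < 0, new interval: [1.700000, 1.736875]
Iteration 6:
  c_6 = (1.700000 + 1.736875)/2 = 1.718438
  f(c_6) = f(1.718438) = -0.046973
  f(a) × f(c) ≥ 0, new interval: [1.718438, 1.736875]
Iteration 7:
  c_7 = (1.718438 + 1.736875)/2 = 1.727656
  f(c_7) = f(1.727656) = -0.015204
  f(a) × f(c) ≥ 0, new interval: [1.727656, 1.736875]

After 7 iteration(s), the approximation is c_7 = 1.727656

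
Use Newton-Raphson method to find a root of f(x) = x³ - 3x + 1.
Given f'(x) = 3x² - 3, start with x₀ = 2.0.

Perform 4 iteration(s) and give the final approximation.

f(x) = x³ - 3x + 1
f'(x) = 3x² - 3
x₀ = 2.0

Newton-Raphson formula: x_{n+1} = x_n - f(x_n)/f'(x_n)

Iteration 1:
  f(2.000000) = 3.000000
  f'(2.000000) = 9.000000
  x_1 = 2.000000 - 3.000000/9.000000 = 1.666667
Iteration 2:
  f(1.666667) = 0.629630
  f'(1.666667) = 5.333333
  x_2 = 1.666667 - 0.629630/5.333333 = 1.548611
Iteration 3:
  f(1.548611) = 0.068040
  f'(1.548611) = 4.194589
  x_3 = 1.548611 - 0.068040/4.194589 = 1.532390
Iteration 4:
  f(1.532390) = 0.001218
  f'(1.532390) = 4.044659
  x_4 = 1.532390 - 0.001218/4.044659 = 1.532089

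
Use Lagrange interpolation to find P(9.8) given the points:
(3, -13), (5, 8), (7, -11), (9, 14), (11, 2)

Lagrange interpolation formula:
P(x) = Σ yᵢ × Lᵢ(x)
where Lᵢ(x) = Π_{j≠i} (x - xⱼ)/(xᵢ - xⱼ)

L_0(9.8) = (9.8 - 5)/(3 - 5) × (9.8 - 7)/(3 - 7) × (9.8 - 9)/(3 - 9) × (9.8 - 11)/(3 - 11) = -0.033600
L_1(9.8) = (9.8 - 3)/(5 - 3) × (9.8 - 7)/(5 - 7) × (9.8 - 9)/(5 - 9) × (9.8 - 11)/(5 - 11) = 0.190400
L_2(9.8) = (9.8 - 3)/(7 - 3) × (9.8 - 5)/(7 - 5) × (9.8 - 9)/(7 - 9) × (9.8 - 11)/(7 - 11) = -0.489600
L_3(9.8) = (9.8 - 3)/(9 - 3) × (9.8 - 5)/(9 - 5) × (9.8 - 7)/(9 - 7) × (9.8 - 11)/(9 - 11) = 1.142400
L_4(9.8) = (9.8 - 3)/(11 - 3) × (9.8 - 5)/(11 - 5) × (9.8 - 7)/(11 - 7) × (9.8 - 9)/(11 - 9) = 0.190400

P(9.8) = (-13)×L_0(9.8) + 8×L_1(9.8) + (-11)×L_2(9.8) + 14×L_3(9.8) + 2×L_4(9.8)
P(9.8) = 23.720000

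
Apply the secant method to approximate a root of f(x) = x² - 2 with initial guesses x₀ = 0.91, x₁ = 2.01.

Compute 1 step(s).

f(x) = x² - 2
x₀ = 0.91, x₁ = 2.01

Secant formula: x_{n+1} = x_n - f(x_n)(x_n - x_{n-1})/(f(x_n) - f(x_{n-1}))

Iteration 1:
  f(0.910000) = -1.171900
  f(2.010000) = 2.040100
  x_2 = 2.010000 - 2.040100×(2.010000 - 0.910000)/(2.040100 - (-1.171900))
       = 1.311336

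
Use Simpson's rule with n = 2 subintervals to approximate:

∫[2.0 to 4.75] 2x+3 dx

f(x) = 2x+3
a = 2.0, b = 4.75, n = 2
h = (b - a)/n = 1.375000

Simpson's rule: (h/3)[f(x₀) + 4f(x₁) + 2f(x₂) + ... + f(xₙ)]

x_0 = 2.0000, f(x_0) = 7.000000, coefficient = 1
x_1 = 3.3750, f(x_1) = 9.750000, coefficient = 4
x_2 = 4.7500, f(x_2) = 12.500000, coefficient = 1

I ≈ (1.375000/3) × 58.500000 = 26.812500
Exact value: 26.812500
Error: 0.000000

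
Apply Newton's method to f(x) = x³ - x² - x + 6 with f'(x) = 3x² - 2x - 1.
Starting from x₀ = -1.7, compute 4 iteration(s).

f(x) = x³ - x² - x + 6
f'(x) = 3x² - 2x - 1
x₀ = -1.7

Newton-Raphson formula: x_{n+1} = x_n - f(x_n)/f'(x_n)

Iteration 1:
  f(-1.700000) = -0.103000
  f'(-1.700000) = 11.070000
  x_1 = -1.700000 - (-0.103000)/11.070000 = -1.690696
Iteration 2:
  f(-1.690696) = -0.000527
  f'(-1.690696) = 10.956746
  x_2 = -1.690696 - (-0.000527)/10.956746 = -1.690647
Iteration 3:
  f(-1.690647) = 0.000000
  f'(-1.690647) = 10.956161
  x_3 = -1.690647 - 0.000000/10.956161 = -1.690647
Iteration 4:
  f(-1.690647) = 0.000000
  f'(-1.690647) = 10.956161
  x_4 = -1.690647 - 0.000000/10.956161 = -1.690647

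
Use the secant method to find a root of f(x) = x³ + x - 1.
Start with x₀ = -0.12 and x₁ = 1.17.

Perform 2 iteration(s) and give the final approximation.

f(x) = x³ + x - 1
x₀ = -0.12, x₁ = 1.17

Secant formula: x_{n+1} = x_n - f(x_n)(x_n - x_{n-1})/(f(x_n) - f(x_{n-1}))

Iteration 1:
  f(-0.120000) = -1.121728
  f(1.170000) = 1.771613
  x_2 = 1.170000 - 1.771613×(1.170000 - (-0.120000))/(1.771613 - (-1.121728))
       = 0.380124
Iteration 2:
  f(1.170000) = 1.771613
  f(0.380124) = -0.564950
  x_3 = 0.380124 - (-0.564950)×(0.380124 - 1.170000)/(-0.564950 - 1.771613)
       = 0.571106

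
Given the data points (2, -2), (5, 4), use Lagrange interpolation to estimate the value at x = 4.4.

Lagrange interpolation formula:
P(x) = Σ yᵢ × Lᵢ(x)
where Lᵢ(x) = Π_{j≠i} (x - xⱼ)/(xᵢ - xⱼ)

L_0(4.4) = (4.4 - 5)/(2 - 5) = 0.200000
L_1(4.4) = (4.4 - 2)/(5 - 2) = 0.800000

P(4.4) = (-2)×L_0(4.4) + 4×L_1(4.4)
P(4.4) = 2.800000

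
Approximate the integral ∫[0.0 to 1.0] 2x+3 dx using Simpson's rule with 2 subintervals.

f(x) = 2x+3
a = 0.0, b = 1.0, n = 2
h = (b - a)/n = 0.500000

Simpson's rule: (h/3)[f(x₀) + 4f(x₁) + 2f(x₂) + ... + f(xₙ)]

x_0 = 0.0000, f(x_0) = 3.000000, coefficient = 1
x_1 = 0.5000, f(x_1) = 4.000000, coefficient = 4
x_2 = 1.0000, f(x_2) = 5.000000, coefficient = 1

I ≈ (0.500000/3) × 24.000000 = 4.000000
Exact value: 4.000000
Error: 0.000000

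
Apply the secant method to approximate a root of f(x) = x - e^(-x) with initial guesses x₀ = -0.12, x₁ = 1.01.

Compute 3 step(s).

f(x) = x - e^(-x)
x₀ = -0.12, x₁ = 1.01

Secant formula: x_{n+1} = x_n - f(x_n)(x_n - x_{n-1})/(f(x_n) - f(x_{n-1}))

Iteration 1:
  f(-0.120000) = -1.247497
  f(1.010000) = 0.645781
  x_2 = 1.010000 - 0.645781×(1.010000 - (-0.120000))/(0.645781 - (-1.247497))
       = 0.624567
Iteration 2:
  f(1.010000) = 0.645781
  f(0.624567) = 0.089073
  x_3 = 0.624567 - 0.089073×(0.624567 - 1.010000)/(0.089073 - 0.645781)
       = 0.562897
Iteration 3:
  f(0.624567) = 0.089073
  f(0.562897) = -0.006659
  x_4 = 0.562897 - (-0.006659)×(0.562897 - 0.624567)/(-0.006659 - 0.089073)
       = 0.567187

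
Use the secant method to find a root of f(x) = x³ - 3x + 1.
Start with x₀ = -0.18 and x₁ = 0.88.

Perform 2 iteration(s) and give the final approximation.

f(x) = x³ - 3x + 1
x₀ = -0.18, x₁ = 0.88

Secant formula: x_{n+1} = x_n - f(x_n)(x_n - x_{n-1})/(f(x_n) - f(x_{n-1}))

Iteration 1:
  f(-0.180000) = 1.534168
  f(0.880000) = -0.958528
  x_2 = 0.880000 - (-0.958528)×(0.880000 - (-0.180000))/(-0.958528 - 1.534168)
       = 0.472393
Iteration 2:
  f(0.880000) = -0.958528
  f(0.472393) = -0.311763
  x_3 = 0.472393 - (-0.311763)×(0.472393 - 0.880000)/(-0.311763 - (-0.958528))
       = 0.275913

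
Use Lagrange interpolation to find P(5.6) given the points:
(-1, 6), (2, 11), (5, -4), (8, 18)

Lagrange interpolation formula:
P(x) = Σ yᵢ × Lᵢ(x)
where Lᵢ(x) = Π_{j≠i} (x - xⱼ)/(xᵢ - xⱼ)

L_0(5.6) = (5.6 - 2)/(-1 - 2) × (5.6 - 5)/(-1 - 5) × (5.6 - 8)/(-1 - 8) = 0.032000
L_1(5.6) = (5.6 - (-1))/(2 - (-1)) × (5.6 - 5)/(2 - 5) × (5.6 - 8)/(2 - 8) = -0.176000
L_2(5.6) = (5.6 - (-1))/(5 - (-1)) × (5.6 - 2)/(5 - 2) × (5.6 - 8)/(5 - 8) = 1.056000
L_3(5.6) = (5.6 - (-1))/(8 - (-1)) × (5.6 - 2)/(8 - 2) × (5.6 - 5)/(8 - 5) = 0.088000

P(5.6) = 6×L_0(5.6) + 11×L_1(5.6) + (-4)×L_2(5.6) + 18×L_3(5.6)
P(5.6) = -4.384000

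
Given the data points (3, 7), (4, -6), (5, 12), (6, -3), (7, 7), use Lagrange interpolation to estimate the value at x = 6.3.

Lagrange interpolation formula:
P(x) = Σ yᵢ × Lᵢ(x)
where Lᵢ(x) = Π_{j≠i} (x - xⱼ)/(xᵢ - xⱼ)

L_0(6.3) = (6.3 - 4)/(3 - 4) × (6.3 - 5)/(3 - 5) × (6.3 - 6)/(3 - 6) × (6.3 - 7)/(3 - 7) = -0.026162
L_1(6.3) = (6.3 - 3)/(4 - 3) × (6.3 - 5)/(4 - 5) × (6.3 - 6)/(4 - 6) × (6.3 - 7)/(4 - 7) = 0.150150
L_2(6.3) = (6.3 - 3)/(5 - 3) × (6.3 - 4)/(5 - 4) × (6.3 - 6)/(5 - 6) × (6.3 - 7)/(5 - 7) = -0.398475
L_3(6.3) = (6.3 - 3)/(6 - 3) × (6.3 - 4)/(6 - 4) × (6.3 - 5)/(6 - 5) × (6.3 - 7)/(6 - 7) = 1.151150
L_4(6.3) = (6.3 - 3)/(7 - 3) × (6.3 - 4)/(7 - 4) × (6.3 - 5)/(7 - 5) × (6.3 - 6)/(7 - 6) = 0.123337

P(6.3) = 7×L_0(6.3) + (-6)×L_1(6.3) + 12×L_2(6.3) + (-3)×L_3(6.3) + 7×L_4(6.3)
P(6.3) = -8.455825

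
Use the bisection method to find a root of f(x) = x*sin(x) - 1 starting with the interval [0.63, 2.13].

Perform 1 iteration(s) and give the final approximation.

f(x) = x*sin(x) - 1
Initial interval: [0.63, 2.13]

Iteration 1:
  c_1 = (0.630000 + 2.130000)/2 = 1.380000
  f(c_1) = f(1.380000) = 0.354958
  f(a) × f(c) < 0, new interval: [0.630000, 1.380000]

After 1 iteration(s), the approximation is c_1 = 1.380000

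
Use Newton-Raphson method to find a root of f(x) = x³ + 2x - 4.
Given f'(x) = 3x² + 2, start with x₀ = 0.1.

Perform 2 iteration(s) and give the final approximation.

f(x) = x³ + 2x - 4
f'(x) = 3x² + 2
x₀ = 0.1

Newton-Raphson formula: x_{n+1} = x_n - f(x_n)/f'(x_n)

Iteration 1:
  f(0.100000) = -3.799000
  f'(0.100000) = 2.030000
  x_1 = 0.100000 - (-3.799000)/2.030000 = 1.971429
Iteration 2:
  f(1.971429) = 7.604875
  f'(1.971429) = 13.659592
  x_2 = 1.971429 - 7.604875/13.659592 = 1.414686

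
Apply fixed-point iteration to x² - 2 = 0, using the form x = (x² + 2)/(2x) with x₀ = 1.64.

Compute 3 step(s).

Equation: x² - 2 = 0
Fixed-point form: x = (x² + 2)/(2x)
x₀ = 1.64

x_1 = g(1.640000) = 1.429756
x_2 = g(1.429756) = 1.414298
x_3 = g(1.414298) = 1.414214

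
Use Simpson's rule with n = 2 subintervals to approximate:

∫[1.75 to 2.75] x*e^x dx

f(x) = x*e^x
a = 1.75, b = 2.75, n = 2
h = (b - a)/n = 0.500000

Simpson's rule: (h/3)[f(x₀) + 4f(x₁) + 2f(x₂) + ... + f(xₙ)]

x_0 = 1.7500, f(x_0) = 10.070555, coefficient = 1
x_1 = 2.2500, f(x_1) = 21.347406, coefficient = 4
x_2 = 2.7500, f(x_2) = 43.017238, coefficient = 1

I ≈ (0.500000/3) × 138.477415 = 23.079569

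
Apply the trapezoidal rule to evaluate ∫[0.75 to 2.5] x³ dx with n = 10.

f(x) = x³
a = 0.75, b = 2.5, n = 10
h = (b - a)/n = 0.175000

Trapezoidal rule: (h/2)[f(x₀) + 2f(x₁) + 2f(x₂) + ... + f(xₙ)]

x_0 = 0.7500, f(x_0) = 0.421875, coefficient = 1
x_1 = 0.9250, f(x_1) = 0.791453, coefficient = 2
x_2 = 1.1000, f(x_2) = 1.331000, coefficient = 2
x_3 = 1.2750, f(x_3) = 2.072672, coefficient = 2
x_4 = 1.4500, f(x_4) = 3.048625, coefficient = 2
x_5 = 1.6250, f(x_5) = 4.291016, coefficient = 2
x_6 = 1.8000, f(x_6) = 5.832000, coefficient = 2
x_7 = 1.9750, f(x_7) = 7.703734, coefficient = 2
x_8 = 2.1500, f(x_8) = 9.938375, coefficient = 2
x_9 = 2.3250, f(x_9) = 12.568078, coefficient = 2
x_10 = 2.5000, f(x_10) = 15.625000, coefficient = 1

I ≈ (0.175000/2) × 111.200781 = 9.730068
Exact value: 9.686523
Error: 0.043545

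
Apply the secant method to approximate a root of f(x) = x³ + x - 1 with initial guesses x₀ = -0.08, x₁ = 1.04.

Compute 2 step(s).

f(x) = x³ + x - 1
x₀ = -0.08, x₁ = 1.04

Secant formula: x_{n+1} = x_n - f(x_n)(x_n - x_{n-1})/(f(x_n) - f(x_{n-1}))

Iteration 1:
  f(-0.080000) = -1.080512
  f(1.040000) = 1.164864
  x_2 = 1.040000 - 1.164864×(1.040000 - (-0.080000))/(1.164864 - (-1.080512))
       = 0.458962
Iteration 2:
  f(1.040000) = 1.164864
  f(0.458962) = -0.444359
  x_3 = 0.458962 - (-0.444359)×(0.458962 - 1.040000)/(-0.444359 - 1.164864)
       = 0.619406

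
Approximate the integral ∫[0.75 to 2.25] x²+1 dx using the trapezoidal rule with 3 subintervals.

f(x) = x²+1
a = 0.75, b = 2.25, n = 3
h = (b - a)/n = 0.500000

Trapezoidal rule: (h/2)[f(x₀) + 2f(x₁) + 2f(x₂) + ... + f(xₙ)]

x_0 = 0.7500, f(x_0) = 1.562500, coefficient = 1
x_1 = 1.2500, f(x_1) = 2.562500, coefficient = 2
x_2 = 1.7500, f(x_2) = 4.062500, coefficient = 2
x_3 = 2.2500, f(x_3) = 6.062500, coefficient = 1

I ≈ (0.500000/2) × 20.875000 = 5.218750
Exact value: 5.156250
Error: 0.062500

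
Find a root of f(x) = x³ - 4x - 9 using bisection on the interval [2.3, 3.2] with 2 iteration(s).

f(x) = x³ - 4x - 9
Initial interval: [2.3, 3.2]

Iteration 1:
  c_1 = (2.300000 + 3.200000)/2 = 2.750000
  f(c_1) = f(2.750000) = 0.796875
  f(a) × f(c) < 0, new interval: [2.300000, 2.750000]
Iteration 2:
  c_2 = (2.300000 + 2.750000)/2 = 2.525000
  f(c_2) = f(2.525000) = -3.001547
  f(a) × f(c) ≥ 0, new interval: [2.525000, 2.750000]

After 2 iteration(s), the approximation is c_2 = 2.525000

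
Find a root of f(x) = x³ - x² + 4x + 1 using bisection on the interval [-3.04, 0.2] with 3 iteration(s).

f(x) = x³ - x² + 4x + 1
Initial interval: [-3.04, 0.2]

Iteration 1:
  c_1 = (-3.040000 + 0.200000)/2 = -1.420000
  f(c_1) = f(-1.420000) = -9.559688
  f(a) × f(c) ≥ 0, new interval: [-1.420000, 0.200000]
Iteration 2:
  c_2 = (-1.420000 + 0.200000)/2 = -0.610000
  f(c_2) = f(-0.610000) = -2.039081
  f(a) × f(c) ≥ 0, new interval: [-0.610000, 0.200000]
Iteration 3:
  c_3 = (-0.610000 + 0.200000)/2 = -0.205000
  f(c_3) = f(-0.205000) = 0.129360
  f(a) × f(c) < 0, new interval: [-0.610000, -0.205000]

After 3 iteration(s), the approximation is c_3 = -0.205000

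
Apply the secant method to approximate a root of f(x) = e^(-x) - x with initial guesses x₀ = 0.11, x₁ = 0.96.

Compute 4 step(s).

f(x) = e^(-x) - x
x₀ = 0.11, x₁ = 0.96

Secant formula: x_{n+1} = x_n - f(x_n)(x_n - x_{n-1})/(f(x_n) - f(x_{n-1}))

Iteration 1:
  f(0.110000) = 0.785834
  f(0.960000) = -0.577107
  x_2 = 0.960000 - (-0.577107)×(0.960000 - 0.110000)/(-0.577107 - 0.785834)
       = 0.600086
Iteration 2:
  f(0.960000) = -0.577107
  f(0.600086) = -0.051322
  x_3 = 0.600086 - (-0.051322)×(0.600086 - 0.960000)/(-0.051322 - (-0.577107))
       = 0.564955
Iteration 3:
  f(0.600086) = -0.051322
  f(0.564955) = 0.003431
  x_4 = 0.564955 - 0.003431×(0.564955 - 0.600086)/(0.003431 - (-0.051322))
       = 0.567156
Iteration 4:
  f(0.564955) = 0.003431
  f(0.567156) = -0.000020
  x_5 = 0.567156 - (-0.000020)×(0.567156 - 0.564955)/(-0.000020 - 0.003431)
       = 0.567143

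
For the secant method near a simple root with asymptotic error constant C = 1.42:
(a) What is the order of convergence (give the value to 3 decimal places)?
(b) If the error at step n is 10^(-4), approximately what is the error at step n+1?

(a) Secant method has superlinear convergence with order φ = (1+√5)/2 ≈ 1.618.
    This means |e_{n+1}| ≈ C|e_n|^1.618.

(b) With |e_n| = 10^(-4) and C = 1.42:
    |e_{n+1}| ≈ 1.42 × (10^(-4))^1.618 = 1.42 × 10^(-6.47)

(a) ≈ 1.618 (golden ratio); (b) |e_{n+1}| ≈ 4.788e-07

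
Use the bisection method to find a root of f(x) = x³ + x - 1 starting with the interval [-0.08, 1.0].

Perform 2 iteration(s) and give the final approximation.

f(x) = x³ + x - 1
Initial interval: [-0.08, 1.0]

Iteration 1:
  c_1 = (-0.080000 + 1.000000)/2 = 0.460000
  f(c_1) = f(0.460000) = -0.442664
  f(a) × f(c) ≥ 0, new interval: [0.460000, 1.000000]
Iteration 2:
  c_2 = (0.460000 + 1.000000)/2 = 0.730000
  f(c_2) = f(0.730000) = 0.119017
  f(a) × f(c) < 0, new interval: [0.460000, 0.730000]

After 2 iteration(s), the approximation is c_2 = 0.730000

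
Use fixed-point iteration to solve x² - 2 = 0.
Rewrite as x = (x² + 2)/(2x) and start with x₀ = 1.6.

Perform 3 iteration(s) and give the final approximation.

Equation: x² - 2 = 0
Fixed-point form: x = (x² + 2)/(2x)
x₀ = 1.6

x_1 = g(1.600000) = 1.425000
x_2 = g(1.425000) = 1.414254
x_3 = g(1.414254) = 1.414214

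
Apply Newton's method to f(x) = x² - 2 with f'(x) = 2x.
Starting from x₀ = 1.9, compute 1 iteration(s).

f(x) = x² - 2
f'(x) = 2x
x₀ = 1.9

Newton-Raphson formula: x_{n+1} = x_n - f(x_n)/f'(x_n)

Iteration 1:
  f(1.900000) = 1.610000
  f'(1.900000) = 3.800000
  x_1 = 1.900000 - 1.610000/3.800000 = 1.476316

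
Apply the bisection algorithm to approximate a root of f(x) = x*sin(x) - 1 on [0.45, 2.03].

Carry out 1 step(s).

f(x) = x*sin(x) - 1
Initial interval: [0.45, 2.03]

Iteration 1:
  c_1 = (0.450000 + 2.030000)/2 = 1.240000
  f(c_1) = f(1.240000) = 0.172772
  f(a) × f(c) < 0, new interval: [0.450000, 1.240000]

After 1 iteration(s), the approximation is c_1 = 1.240000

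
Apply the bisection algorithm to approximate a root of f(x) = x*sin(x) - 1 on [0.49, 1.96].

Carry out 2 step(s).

f(x) = x*sin(x) - 1
Initial interval: [0.49, 1.96]

Iteration 1:
  c_1 = (0.490000 + 1.960000)/2 = 1.225000
  f(c_1) = f(1.225000) = 0.152487
  f(a) × f(c) < 0, new interval: [0.490000, 1.225000]
Iteration 2:
  c_2 = (0.490000 + 1.225000)/2 = 0.857500
  f(c_2) = f(0.857500) = -0.351551
  f(a) × f(c) ≥ 0, new interval: [0.857500, 1.225000]

After 2 iteration(s), the approximation is c_2 = 0.857500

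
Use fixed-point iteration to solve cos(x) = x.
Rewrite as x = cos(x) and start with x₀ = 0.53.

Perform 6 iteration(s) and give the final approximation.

Equation: cos(x) = x
Fixed-point form: x = cos(x)
x₀ = 0.53

x_1 = g(0.530000) = 0.862807
x_2 = g(0.862807) = 0.650308
x_3 = g(0.650308) = 0.795898
x_4 = g(0.795898) = 0.699644
x_5 = g(0.699644) = 0.765072
x_6 = g(0.765072) = 0.721333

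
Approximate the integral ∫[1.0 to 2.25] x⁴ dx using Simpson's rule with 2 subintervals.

f(x) = x⁴
a = 1.0, b = 2.25, n = 2
h = (b - a)/n = 0.625000

Simpson's rule: (h/3)[f(x₀) + 4f(x₁) + 2f(x₂) + ... + f(xₙ)]

x_0 = 1.0000, f(x_0) = 1.000000, coefficient = 1
x_1 = 1.6250, f(x_1) = 6.972900, coefficient = 4
x_2 = 2.2500, f(x_2) = 25.628906, coefficient = 1

I ≈ (0.625000/3) × 54.520508 = 11.358439
Exact value: 11.333008
Error: 0.025431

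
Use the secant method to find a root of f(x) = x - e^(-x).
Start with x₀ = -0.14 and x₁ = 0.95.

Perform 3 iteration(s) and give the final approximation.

f(x) = x - e^(-x)
x₀ = -0.14, x₁ = 0.95

Secant formula: x_{n+1} = x_n - f(x_n)(x_n - x_{n-1})/(f(x_n) - f(x_{n-1}))

Iteration 1:
  f(-0.140000) = -1.290274
  f(0.950000) = 0.563259
  x_2 = 0.950000 - 0.563259×(0.950000 - (-0.140000))/(0.563259 - (-1.290274))
       = 0.618766
Iteration 2:
  f(0.950000) = 0.563259
  f(0.618766) = 0.080158
  x_3 = 0.618766 - 0.080158×(0.618766 - 0.950000)/(0.080158 - 0.563259)
       = 0.563807
Iteration 3:
  f(0.618766) = 0.080158
  f(0.563807) = -0.005232
  x_4 = 0.563807 - (-0.005232)×(0.563807 - 0.618766)/(-0.005232 - 0.080158)
       = 0.567174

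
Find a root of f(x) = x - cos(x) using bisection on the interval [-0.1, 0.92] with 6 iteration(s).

f(x) = x - cos(x)
Initial interval: [-0.1, 0.92]

Iteration 1:
  c_1 = (-0.100000 + 0.920000)/2 = 0.410000
  f(c_1) = f(0.410000) = -0.507121
  f(a) × f(c) ≥ 0, new interval: [0.410000, 0.920000]
Iteration 2:
  c_2 = (0.410000 + 0.920000)/2 = 0.665000
  f(c_2) = f(0.665000) = -0.121917
  f(a) × f(c) ≥ 0, new interval: [0.665000, 0.920000]
Iteration 3:
  c_3 = (0.665000 + 0.920000)/2 = 0.792500
  f(c_3) = f(0.792500) = 0.090433
  f(a) × f(c) < 0, new interval: [0.665000, 0.792500]
Iteration 4:
  c_4 = (0.665000 + 0.792500)/2 = 0.728750
  f(c_4) = f(0.728750) = -0.017257
  f(a) × f(c) ≥ 0, new interval: [0.728750, 0.792500]
Iteration 5:
  c_5 = (0.728750 + 0.792500)/2 = 0.760625
  f(c_5) = f(0.760625) = 0.036220
  f(a) × f(c) < 0, new interval: [0.728750, 0.760625]
Iteration 6:
  c_6 = (0.728750 + 0.760625)/2 = 0.744687
  f(c_6) = f(0.744687) = 0.009388
  f(a) × f(c) < 0, new interval: [0.728750, 0.744687]

After 6 iteration(s), the approximation is c_6 = 0.744687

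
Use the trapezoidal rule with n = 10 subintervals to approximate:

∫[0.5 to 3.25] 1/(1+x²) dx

f(x) = 1/(1+x²)
a = 0.5, b = 3.25, n = 10
h = (b - a)/n = 0.275000

Trapezoidal rule: (h/2)[f(x₀) + 2f(x₁) + 2f(x₂) + ... + f(xₙ)]

x_0 = 0.5000, f(x_0) = 0.800000, coefficient = 1
x_1 = 0.7750, f(x_1) = 0.624756, coefficient = 2
x_2 = 1.0500, f(x_2) = 0.475624, coefficient = 2
x_3 = 1.3250, f(x_3) = 0.362894, coefficient = 2
x_4 = 1.6000, f(x_4) = 0.280899, coefficient = 2
x_5 = 1.8750, f(x_5) = 0.221453, coefficient = 2
x_6 = 2.1500, f(x_6) = 0.177857, coefficient = 2
x_7 = 2.4250, f(x_7) = 0.145336, coefficient = 2
x_8 = 2.7000, f(x_8) = 0.120627, coefficient = 2
x_9 = 2.9750, f(x_9) = 0.101516, coefficient = 2
x_10 = 3.2500, f(x_10) = 0.086486, coefficient = 1

I ≈ (0.275000/2) × 5.908412 = 0.812407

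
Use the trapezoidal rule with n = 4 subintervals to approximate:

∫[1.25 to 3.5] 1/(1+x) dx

f(x) = 1/(1+x)
a = 1.25, b = 3.5, n = 4
h = (b - a)/n = 0.562500

Trapezoidal rule: (h/2)[f(x₀) + 2f(x₁) + 2f(x₂) + ... + f(xₙ)]

x_0 = 1.2500, f(x_0) = 0.444444, coefficient = 1
x_1 = 1.8125, f(x_1) = 0.355556, coefficient = 2
x_2 = 2.3750, f(x_2) = 0.296296, coefficient = 2
x_3 = 2.9375, f(x_3) = 0.253968, coefficient = 2
x_4 = 3.5000, f(x_4) = 0.222222, coefficient = 1

I ≈ (0.562500/2) × 2.478307 = 0.697024
Exact value: 0.693147
Error: 0.003877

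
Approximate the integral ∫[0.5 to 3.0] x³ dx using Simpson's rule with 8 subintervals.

f(x) = x³
a = 0.5, b = 3.0, n = 8
h = (b - a)/n = 0.312500

Simpson's rule: (h/3)[f(x₀) + 4f(x₁) + 2f(x₂) + ... + f(xₙ)]

x_0 = 0.5000, f(x_0) = 0.125000, coefficient = 1
x_1 = 0.8125, f(x_1) = 0.536377, coefficient = 4
x_2 = 1.1250, f(x_2) = 1.423828, coefficient = 2
x_3 = 1.4375, f(x_3) = 2.970459, coefficient = 4
x_4 = 1.7500, f(x_4) = 5.359375, coefficient = 2
x_5 = 2.0625, f(x_5) = 8.773682, coefficient = 4
x_6 = 2.3750, f(x_6) = 13.396484, coefficient = 2
x_7 = 2.6875, f(x_7) = 19.410889, coefficient = 4
x_8 = 3.0000, f(x_8) = 27.000000, coefficient = 1

I ≈ (0.312500/3) × 194.250000 = 20.234375
Exact value: 20.234375
Error: 0.000000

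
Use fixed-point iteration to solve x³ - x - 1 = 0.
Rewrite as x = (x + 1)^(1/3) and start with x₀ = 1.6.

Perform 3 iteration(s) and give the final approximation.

Equation: x³ - x - 1 = 0
Fixed-point form: x = (x + 1)^(1/3)
x₀ = 1.6

x_1 = g(1.600000) = 1.375069
x_2 = g(1.375069) = 1.334214
x_3 = g(1.334214) = 1.326519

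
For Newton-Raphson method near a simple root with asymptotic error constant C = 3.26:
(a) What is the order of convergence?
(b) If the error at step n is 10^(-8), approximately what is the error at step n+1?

(a) Newton-Raphson has quadratic (order 2) convergence near simple roots.
    This means |e_{n+1}| ≈ C|e_n|².

(b) With |e_n| = 10^(-8) and C = 3.26:
    |e_{n+1}| ≈ 3.26 × (10^(-8))² = 3.26 × 10^(-16)

(a) 2 (quadratic); (b) |e_{n+1}| ≈ 3.260e-16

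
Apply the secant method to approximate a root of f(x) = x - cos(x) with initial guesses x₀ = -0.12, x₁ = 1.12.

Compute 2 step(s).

f(x) = x - cos(x)
x₀ = -0.12, x₁ = 1.12

Secant formula: x_{n+1} = x_n - f(x_n)(x_n - x_{n-1})/(f(x_n) - f(x_{n-1}))

Iteration 1:
  f(-0.120000) = -1.112809
  f(1.120000) = 0.684318
  x_2 = 1.120000 - 0.684318×(1.120000 - (-0.120000))/(0.684318 - (-1.112809))
       = 0.647827
Iteration 2:
  f(1.120000) = 0.684318
  f(0.647827) = -0.149569
  x_3 = 0.647827 - (-0.149569)×(0.647827 - 1.120000)/(-0.149569 - 0.684318)
       = 0.732518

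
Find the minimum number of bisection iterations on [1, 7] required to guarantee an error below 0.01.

We need (b-a)/2^n ≤ 0.01
(7 - 1)/2^n ≤ 0.01
6/2^n ≤ 0.01
2^n ≥ 600
n ≥ log₂(600) = 9.23
n ≥ 10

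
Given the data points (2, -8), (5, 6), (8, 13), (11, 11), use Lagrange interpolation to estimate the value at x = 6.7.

Lagrange interpolation formula:
P(x) = Σ yᵢ × Lᵢ(x)
where Lᵢ(x) = Π_{j≠i} (x - xⱼ)/(xᵢ - xⱼ)

L_0(6.7) = (6.7 - 5)/(2 - 5) × (6.7 - 8)/(2 - 8) × (6.7 - 11)/(2 - 11) = -0.058660
L_1(6.7) = (6.7 - 2)/(5 - 2) × (6.7 - 8)/(5 - 8) × (6.7 - 11)/(5 - 11) = 0.486537
L_2(6.7) = (6.7 - 2)/(8 - 2) × (6.7 - 5)/(8 - 5) × (6.7 - 11)/(8 - 11) = 0.636241
L_3(6.7) = (6.7 - 2)/(11 - 2) × (6.7 - 5)/(11 - 5) × (6.7 - 8)/(11 - 8) = -0.064117

P(6.7) = (-8)×L_0(6.7) + 6×L_1(6.7) + 13×L_2(6.7) + 11×L_3(6.7)
P(6.7) = 10.954346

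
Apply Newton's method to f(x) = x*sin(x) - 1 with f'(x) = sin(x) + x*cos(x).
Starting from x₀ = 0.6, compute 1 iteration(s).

f(x) = x*sin(x) - 1
f'(x) = sin(x) + x*cos(x)
x₀ = 0.6

Newton-Raphson formula: x_{n+1} = x_n - f(x_n)/f'(x_n)

Iteration 1:
  f(0.600000) = -0.661215
  f'(0.600000) = 1.059844
  x_1 = 0.600000 - (-0.661215)/1.059844 = 1.223879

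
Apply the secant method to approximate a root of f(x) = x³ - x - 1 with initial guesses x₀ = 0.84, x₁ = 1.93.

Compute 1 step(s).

f(x) = x³ - x - 1
x₀ = 0.84, x₁ = 1.93

Secant formula: x_{n+1} = x_n - f(x_n)(x_n - x_{n-1})/(f(x_n) - f(x_{n-1}))

Iteration 1:
  f(0.840000) = -1.247296
  f(1.930000) = 4.259057
  x_2 = 1.930000 - 4.259057×(1.930000 - 0.840000)/(4.259057 - (-1.247296))
       = 1.086906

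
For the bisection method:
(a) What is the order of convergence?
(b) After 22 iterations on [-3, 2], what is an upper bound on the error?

(a) Bisection has linear (order 1) convergence; the error is halved each step.

(b) Error bound = (b-a)/2^n = (2 - (-3))/2^{22}
    = 5/2^{22}

(a) 1 (linear); (b) error ≤ 1.19e-06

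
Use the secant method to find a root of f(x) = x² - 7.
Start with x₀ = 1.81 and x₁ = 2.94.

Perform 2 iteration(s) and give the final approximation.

f(x) = x² - 7
x₀ = 1.81, x₁ = 2.94

Secant formula: x_{n+1} = x_n - f(x_n)(x_n - x_{n-1})/(f(x_n) - f(x_{n-1}))

Iteration 1:
  f(1.810000) = -3.723900
  f(2.940000) = 1.643600
  x_2 = 2.940000 - 1.643600×(2.940000 - 1.810000)/(1.643600 - (-3.723900))
       = 2.593979
Iteration 2:
  f(2.940000) = 1.643600
  f(2.593979) = -0.271273
  x_3 = 2.593979 - (-0.271273)×(2.593979 - 2.940000)/(-0.271273 - 1.643600)
       = 2.642999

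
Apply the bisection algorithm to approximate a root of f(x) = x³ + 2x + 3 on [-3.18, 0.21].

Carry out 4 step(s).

f(x) = x³ + 2x + 3
Initial interval: [-3.18, 0.21]

Iteration 1:
  c_1 = (-3.180000 + 0.210000)/2 = -1.485000
  f(c_1) = f(-1.485000) = -3.244759
  f(a) × f(c) ≥ 0, new interval: [-1.485000, 0.210000]
Iteration 2:
  c_2 = (-1.485000 + 0.210000)/2 = -0.637500
  f(c_2) = f(-0.637500) = 1.465916
  f(a) × f(c) < 0, new interval: [-1.485000, -0.637500]
Iteration 3:
  c_3 = (-1.485000 + (-0.637500))/2 = -1.061250
  f(c_3) = f(-1.061250) = -0.317734
  f(a) × f(c) ≥ 0, new interval: [-1.061250, -0.637500]
Iteration 4:
  c_4 = (-1.061250 + (-0.637500))/2 = -0.849375
  f(c_4) = f(-0.849375) = 0.688479
  f(a) × f(c) < 0, new interval: [-1.061250, -0.849375]

After 4 iteration(s), the approximation is c_4 = -0.849375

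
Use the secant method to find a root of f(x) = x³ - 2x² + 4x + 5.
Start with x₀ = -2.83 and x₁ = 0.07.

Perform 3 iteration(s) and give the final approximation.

f(x) = x³ - 2x² + 4x + 5
x₀ = -2.83, x₁ = 0.07

Secant formula: x_{n+1} = x_n - f(x_n)(x_n - x_{n-1})/(f(x_n) - f(x_{n-1}))

Iteration 1:
  f(-2.830000) = -45.002987
  f(0.070000) = 5.270543
  x_2 = 0.070000 - 5.270543×(0.070000 - (-2.830000))/(5.270543 - (-45.002987))
       = -0.234028
Iteration 2:
  f(0.070000) = 5.270543
  f(-0.234028) = 3.941531
  x_3 = -0.234028 - 3.941531×(-0.234028 - 0.070000)/(3.941531 - 5.270543)
       = -1.135703
Iteration 3:
  f(-0.234028) = 3.941531
  f(-1.135703) = -3.587310
  x_4 = -1.135703 - (-3.587310)×(-1.135703 - (-0.234028))/(-3.587310 - 3.941531)
       = -0.706077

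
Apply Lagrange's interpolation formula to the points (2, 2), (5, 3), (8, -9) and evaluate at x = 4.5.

Lagrange interpolation formula:
P(x) = Σ yᵢ × Lᵢ(x)
where Lᵢ(x) = Π_{j≠i} (x - xⱼ)/(xᵢ - xⱼ)

L_0(4.5) = (4.5 - 5)/(2 - 5) × (4.5 - 8)/(2 - 8) = 0.097222
L_1(4.5) = (4.5 - 2)/(5 - 2) × (4.5 - 8)/(5 - 8) = 0.972222
L_2(4.5) = (4.5 - 2)/(8 - 2) × (4.5 - 5)/(8 - 5) = -0.069444

P(4.5) = 2×L_0(4.5) + 3×L_1(4.5) + (-9)×L_2(4.5)
P(4.5) = 3.736111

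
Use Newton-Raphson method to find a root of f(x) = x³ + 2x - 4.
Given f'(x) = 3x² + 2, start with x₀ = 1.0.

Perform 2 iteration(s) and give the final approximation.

f(x) = x³ + 2x - 4
f'(x) = 3x² + 2
x₀ = 1.0

Newton-Raphson formula: x_{n+1} = x_n - f(x_n)/f'(x_n)

Iteration 1:
  f(1.000000) = -1.000000
  f'(1.000000) = 5.000000
  x_1 = 1.000000 - (-1.000000)/5.000000 = 1.200000
Iteration 2:
  f(1.200000) = 0.128000
  f'(1.200000) = 6.320000
  x_2 = 1.200000 - 0.128000/6.320000 = 1.179747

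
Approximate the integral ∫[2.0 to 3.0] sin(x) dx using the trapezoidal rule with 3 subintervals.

f(x) = sin(x)
a = 2.0, b = 3.0, n = 3
h = (b - a)/n = 0.333333

Trapezoidal rule: (h/2)[f(x₀) + 2f(x₁) + 2f(x₂) + ... + f(xₙ)]

x_0 = 2.0000, f(x_0) = 0.909297, coefficient = 1
x_1 = 2.3333, f(x_1) = 0.723086, coefficient = 2
x_2 = 2.6667, f(x_2) = 0.457273, coefficient = 2
x_3 = 3.0000, f(x_3) = 0.141120, coefficient = 1

I ≈ (0.333333/2) × 3.411134 = 0.568522
Exact value: 0.573846
Error: 0.005323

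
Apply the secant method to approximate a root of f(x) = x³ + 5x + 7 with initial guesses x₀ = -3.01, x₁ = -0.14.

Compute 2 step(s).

f(x) = x³ + 5x + 7
x₀ = -3.01, x₁ = -0.14

Secant formula: x_{n+1} = x_n - f(x_n)(x_n - x_{n-1})/(f(x_n) - f(x_{n-1}))

Iteration 1:
  f(-3.010000) = -35.320901
  f(-0.140000) = 6.297256
  x_2 = -0.140000 - 6.297256×(-0.140000 - (-3.010000))/(6.297256 - (-35.320901))
       = -0.574261
Iteration 2:
  f(-0.140000) = 6.297256
  f(-0.574261) = 3.939320
  x_3 = -0.574261 - 3.939320×(-0.574261 - (-0.140000))/(3.939320 - 6.297256)
       = -1.299764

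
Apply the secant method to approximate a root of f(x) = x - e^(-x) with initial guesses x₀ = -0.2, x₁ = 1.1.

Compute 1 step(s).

f(x) = x - e^(-x)
x₀ = -0.2, x₁ = 1.1

Secant formula: x_{n+1} = x_n - f(x_n)(x_n - x_{n-1})/(f(x_n) - f(x_{n-1}))

Iteration 1:
  f(-0.200000) = -1.421403
  f(1.100000) = 0.767129
  x_2 = 1.100000 - 0.767129×(1.100000 - (-0.200000))/(0.767129 - (-1.421403))
       = 0.644321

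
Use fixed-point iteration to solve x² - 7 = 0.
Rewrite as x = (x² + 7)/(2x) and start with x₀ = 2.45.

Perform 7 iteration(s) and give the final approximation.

Equation: x² - 7 = 0
Fixed-point form: x = (x² + 7)/(2x)
x₀ = 2.45

x_1 = g(2.450000) = 2.653571
x_2 = g(2.653571) = 2.645763
x_3 = g(2.645763) = 2.645751
x_4 = g(2.645751) = 2.645751
x_5 = g(2.645751) = 2.645751
x_6 = g(2.645751) = 2.645751
x_7 = g(2.645751) = 2.645751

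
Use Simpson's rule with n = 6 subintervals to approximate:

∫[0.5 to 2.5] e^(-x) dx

f(x) = e^(-x)
a = 0.5, b = 2.5, n = 6
h = (b - a)/n = 0.333333

Simpson's rule: (h/3)[f(x₀) + 4f(x₁) + 2f(x₂) + ... + f(xₙ)]

x_0 = 0.5000, f(x_0) = 0.606531, coefficient = 1
x_1 = 0.8333, f(x_1) = 0.434598, coefficient = 4
x_2 = 1.1667, f(x_2) = 0.311403, coefficient = 2
x_3 = 1.5000, f(x_3) = 0.223130, coefficient = 4
x_4 = 1.8333, f(x_4) = 0.159880, coefficient = 2
x_5 = 2.1667, f(x_5) = 0.114559, coefficient = 4
x_6 = 2.5000, f(x_6) = 0.082085, coefficient = 1

I ≈ (0.333333/3) × 4.720330 = 0.524481
Exact value: 0.524446
Error: 0.000035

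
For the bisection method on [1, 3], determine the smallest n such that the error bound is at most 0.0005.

We need (b-a)/2^n ≤ 0.0005
(3 - 1)/2^n ≤ 0.0005
2/2^n ≤ 0.0005
2^n ≥ 4000
n ≥ log₂(4000) = 11.97
n ≥ 12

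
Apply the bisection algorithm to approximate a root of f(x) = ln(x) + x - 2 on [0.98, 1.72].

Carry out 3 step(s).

f(x) = ln(x) + x - 2
Initial interval: [0.98, 1.72]

Iteration 1:
  c_1 = (0.980000 + 1.720000)/2 = 1.350000
  f(c_1) = f(1.350000) = -0.349895
  f(a) × f(c) ≥ 0, new interval: [1.350000, 1.720000]
Iteration 2:
  c_2 = (1.350000 + 1.720000)/2 = 1.535000
  f(c_2) = f(1.535000) = -0.036470
  f(a) × f(c) ≥ 0, new interval: [1.535000, 1.720000]
Iteration 3:
  c_3 = (1.535000 + 1.720000)/2 = 1.627500
  f(c_3) = f(1.627500) = 0.114545
  f(a) × f(c) < 0, new interval: [1.535000, 1.627500]

After 3 iteration(s), the approximation is c_3 = 1.627500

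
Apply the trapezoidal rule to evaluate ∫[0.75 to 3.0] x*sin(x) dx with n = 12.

f(x) = x*sin(x)
a = 0.75, b = 3.0, n = 12
h = (b - a)/n = 0.187500

Trapezoidal rule: (h/2)[f(x₀) + 2f(x₁) + 2f(x₂) + ... + f(xₙ)]

x_0 = 0.7500, f(x_0) = 0.511229, coefficient = 1
x_1 = 0.9375, f(x_1) = 0.755701, coefficient = 2
x_2 = 1.1250, f(x_2) = 1.015051, coefficient = 2
x_3 = 1.3125, f(x_3) = 1.268960, coefficient = 2
x_4 = 1.5000, f(x_4) = 1.496242, coefficient = 2
x_5 = 1.6875, f(x_5) = 1.676021, coefficient = 2
x_6 = 1.8750, f(x_6) = 1.788911, coefficient = 2
x_7 = 2.0625, f(x_7) = 1.818155, coefficient = 2
x_8 = 2.2500, f(x_8) = 1.750665, coefficient = 2
x_9 = 2.4375, f(x_9) = 1.577897, coefficient = 2
x_10 = 2.6250, f(x_10) = 1.296541, coefficient = 2
x_11 = 2.8125, f(x_11) = 0.908956, coefficient = 2
x_12 = 3.0000, f(x_12) = 0.423360, coefficient = 1

I ≈ (0.187500/2) × 31.640791 = 2.966324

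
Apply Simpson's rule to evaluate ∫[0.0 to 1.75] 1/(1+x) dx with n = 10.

f(x) = 1/(1+x)
a = 0.0, b = 1.75, n = 10
h = (b - a)/n = 0.175000

Simpson's rule: (h/3)[f(x₀) + 4f(x₁) + 2f(x₂) + ... + f(xₙ)]

x_0 = 0.0000, f(x_0) = 1.000000, coefficient = 1
x_1 = 0.1750, f(x_1) = 0.851064, coefficient = 4
x_2 = 0.3500, f(x_2) = 0.740741, coefficient = 2
x_3 = 0.5250, f(x_3) = 0.655738, coefficient = 4
x_4 = 0.7000, f(x_4) = 0.588235, coefficient = 2
x_5 = 0.8750, f(x_5) = 0.533333, coefficient = 4
x_6 = 1.0500, f(x_6) = 0.487805, coefficient = 2
x_7 = 1.2250, f(x_7) = 0.449438, coefficient = 4
x_8 = 1.4000, f(x_8) = 0.416667, coefficient = 2
x_9 = 1.5750, f(x_9) = 0.388350, coefficient = 4
x_10 = 1.7500, f(x_10) = 0.363636, coefficient = 1

I ≈ (0.175000/3) × 17.342222 = 1.011630
Exact value: 1.011601
Error: 0.000029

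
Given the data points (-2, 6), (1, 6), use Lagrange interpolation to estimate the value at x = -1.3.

Lagrange interpolation formula:
P(x) = Σ yᵢ × Lᵢ(x)
where Lᵢ(x) = Π_{j≠i} (x - xⱼ)/(xᵢ - xⱼ)

L_0(-1.3) = (-1.3 - 1)/(-2 - 1) = 0.766667
L_1(-1.3) = (-1.3 - (-2))/(1 - (-2)) = 0.233333

P(-1.3) = 6×L_0(-1.3) + 6×L_1(-1.3)
P(-1.3) = 6.000000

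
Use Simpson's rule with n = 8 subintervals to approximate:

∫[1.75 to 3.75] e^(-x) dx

f(x) = e^(-x)
a = 1.75, b = 3.75, n = 8
h = (b - a)/n = 0.250000

Simpson's rule: (h/3)[f(x₀) + 4f(x₁) + 2f(x₂) + ... + f(xₙ)]

x_0 = 1.7500, f(x_0) = 0.173774, coefficient = 1
x_1 = 2.0000, f(x_1) = 0.135335, coefficient = 4
x_2 = 2.2500, f(x_2) = 0.105399, coefficient = 2
x_3 = 2.5000, f(x_3) = 0.082085, coefficient = 4
x_4 = 2.7500, f(x_4) = 0.063928, coefficient = 2
x_5 = 3.0000, f(x_5) = 0.049787, coefficient = 4
x_6 = 3.2500, f(x_6) = 0.038774, coefficient = 2
x_7 = 3.5000, f(x_7) = 0.030197, coefficient = 4
x_8 = 3.7500, f(x_8) = 0.023518, coefficient = 1

I ≈ (0.250000/3) × 1.803113 = 0.150259
Exact value: 0.150256
Error: 0.000003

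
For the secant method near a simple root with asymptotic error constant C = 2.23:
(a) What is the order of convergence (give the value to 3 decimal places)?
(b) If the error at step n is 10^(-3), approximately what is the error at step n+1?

(a) Secant method has superlinear convergence with order φ = (1+√5)/2 ≈ 1.618.
    This means |e_{n+1}| ≈ C|e_n|^1.618.

(b) With |e_n| = 10^(-3) and C = 2.23:
    |e_{n+1}| ≈ 2.23 × (10^(-3))^1.618 = 2.23 × 10^(-4.85)

(a) ≈ 1.618 (golden ratio); (b) |e_{n+1}| ≈ 3.120e-05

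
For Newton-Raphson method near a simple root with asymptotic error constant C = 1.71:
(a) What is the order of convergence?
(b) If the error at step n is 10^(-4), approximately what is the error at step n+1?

(a) Newton-Raphson has quadratic (order 2) convergence near simple roots.
    This means |e_{n+1}| ≈ C|e_n|².

(b) With |e_n| = 10^(-4) and C = 1.71:
    |e_{n+1}| ≈ 1.71 × (10^(-4))² = 1.71 × 10^(-8)

(a) 2 (quadratic); (b) |e_{n+1}| ≈ 1.710e-08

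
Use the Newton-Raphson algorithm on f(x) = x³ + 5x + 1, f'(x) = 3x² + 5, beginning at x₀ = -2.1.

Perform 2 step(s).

f(x) = x³ + 5x + 1
f'(x) = 3x² + 5
x₀ = -2.1

Newton-Raphson formula: x_{n+1} = x_n - f(x_n)/f'(x_n)

Iteration 1:
  f(-2.100000) = -18.761000
  f'(-2.100000) = 18.230000
  x_1 = -2.100000 - (-18.761000)/18.230000 = -1.070872
Iteration 2:
  f(-1.070872) = -5.582402
  f'(-1.070872) = 8.440302
  x_2 = -1.070872 - (-5.582402)/8.440302 = -0.409474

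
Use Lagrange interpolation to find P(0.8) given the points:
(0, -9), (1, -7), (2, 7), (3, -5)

Lagrange interpolation formula:
P(x) = Σ yᵢ × Lᵢ(x)
where Lᵢ(x) = Π_{j≠i} (x - xⱼ)/(xᵢ - xⱼ)

L_0(0.8) = (0.8 - 1)/(0 - 1) × (0.8 - 2)/(0 - 2) × (0.8 - 3)/(0 - 3) = 0.088000
L_1(0.8) = (0.8 - 0)/(1 - 0) × (0.8 - 2)/(1 - 2) × (0.8 - 3)/(1 - 3) = 1.056000
L_2(0.8) = (0.8 - 0)/(2 - 0) × (0.8 - 1)/(2 - 1) × (0.8 - 3)/(2 - 3) = -0.176000
L_3(0.8) = (0.8 - 0)/(3 - 0) × (0.8 - 1)/(3 - 1) × (0.8 - 2)/(3 - 2) = 0.032000

P(0.8) = (-9)×L_0(0.8) + (-7)×L_1(0.8) + 7×L_2(0.8) + (-5)×L_3(0.8)
P(0.8) = -9.576000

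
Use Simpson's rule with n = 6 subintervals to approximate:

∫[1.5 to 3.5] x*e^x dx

f(x) = x*e^x
a = 1.5, b = 3.5, n = 6
h = (b - a)/n = 0.333333

Simpson's rule: (h/3)[f(x₀) + 4f(x₁) + 2f(x₂) + ... + f(xₙ)]

x_0 = 1.5000, f(x_0) = 6.722534, coefficient = 1
x_1 = 1.8333, f(x_1) = 11.466952, coefficient = 4
x_2 = 2.1667, f(x_2) = 18.913133, coefficient = 2
x_3 = 2.5000, f(x_3) = 30.456235, coefficient = 4
x_4 = 2.8333, f(x_4) = 48.172446, coefficient = 2
x_5 = 3.1667, f(x_5) = 75.139484, coefficient = 4
x_6 = 3.5000, f(x_6) = 115.904082, coefficient = 1

I ≈ (0.333333/3) × 725.048458 = 80.560940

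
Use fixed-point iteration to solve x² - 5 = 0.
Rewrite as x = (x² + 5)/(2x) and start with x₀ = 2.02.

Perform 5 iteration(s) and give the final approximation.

Equation: x² - 5 = 0
Fixed-point form: x = (x² + 5)/(2x)
x₀ = 2.02

x_1 = g(2.020000) = 2.247624
x_2 = g(2.247624) = 2.236098
x_3 = g(2.236098) = 2.236068
x_4 = g(2.236068) = 2.236068
x_5 = g(2.236068) = 2.236068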